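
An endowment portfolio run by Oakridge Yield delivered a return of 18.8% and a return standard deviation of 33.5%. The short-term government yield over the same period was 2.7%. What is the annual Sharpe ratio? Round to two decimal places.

0.48

Sharpe = (Rp − Rf) / σp = (18.8% − 2.7%) / 33.5% = 16.10% / 33.5% = 0.4806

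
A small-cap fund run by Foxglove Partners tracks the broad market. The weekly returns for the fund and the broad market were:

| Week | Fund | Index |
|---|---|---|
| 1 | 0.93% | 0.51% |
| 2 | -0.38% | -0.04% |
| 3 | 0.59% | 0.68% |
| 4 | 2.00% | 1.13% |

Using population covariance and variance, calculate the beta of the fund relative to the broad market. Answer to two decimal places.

r̄p = 0.7850%,  r̄m = 0.5700%
Cov = Σ(rp − r̄p)(rm − r̄m) / 4 = 0.3402
Var(rm) = Σ(rm − r̄m)² / 4 = 0.1754
β = Cov / Var = 0.3402 / 0.1754 = 1.9396

1.94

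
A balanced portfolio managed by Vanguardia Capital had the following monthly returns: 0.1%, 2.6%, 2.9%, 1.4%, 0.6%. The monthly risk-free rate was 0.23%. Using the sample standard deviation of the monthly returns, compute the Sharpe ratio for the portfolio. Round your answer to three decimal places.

1.058

Mean return r̄ = 7.60 / 5 = 1.5200%
Σ(r − r̄)² = 5.9480; sample σ = √(5.9480/4) = 1.2194%
Sharpe = (r̄ − rf) / σ = (1.5200 − 0.23) / 1.2194 = 1.2900 / 1.2194 = 1.0579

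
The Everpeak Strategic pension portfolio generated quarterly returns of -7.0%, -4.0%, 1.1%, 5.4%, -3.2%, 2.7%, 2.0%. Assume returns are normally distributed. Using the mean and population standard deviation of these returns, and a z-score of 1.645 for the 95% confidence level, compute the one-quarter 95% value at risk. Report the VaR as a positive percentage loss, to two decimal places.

7.11

r̄ = (-7 − 4 + 1.1 + 5.4 − 3.2 + 2.7 + 2) / 7 = -3.00 / 7 = -0.4286%
Population std dev = √[115.6143 / 7] = 4.0640%
VaR = −(r̄ − z·σ) = −(-0.4286 − 1.645 × 4.0640) = −(-7.1139) = 7.1139%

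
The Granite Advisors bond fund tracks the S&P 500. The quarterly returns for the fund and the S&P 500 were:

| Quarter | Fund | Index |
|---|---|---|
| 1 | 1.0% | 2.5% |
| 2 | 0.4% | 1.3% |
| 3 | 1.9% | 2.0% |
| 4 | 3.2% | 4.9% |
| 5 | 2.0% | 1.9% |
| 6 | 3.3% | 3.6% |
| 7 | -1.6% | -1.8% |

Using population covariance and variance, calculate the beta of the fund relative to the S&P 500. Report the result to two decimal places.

0.77

r̄p = 1.4571%,  r̄m = 2.0571%
Cov = Σ(rp − r̄p)(rm − r̄m) / 7 = 2.8682
Var(rm) = Σ(rm − r̄m)² / 7 = 3.7339
β = Cov / Var = 2.8682 / 3.7339 = 0.7682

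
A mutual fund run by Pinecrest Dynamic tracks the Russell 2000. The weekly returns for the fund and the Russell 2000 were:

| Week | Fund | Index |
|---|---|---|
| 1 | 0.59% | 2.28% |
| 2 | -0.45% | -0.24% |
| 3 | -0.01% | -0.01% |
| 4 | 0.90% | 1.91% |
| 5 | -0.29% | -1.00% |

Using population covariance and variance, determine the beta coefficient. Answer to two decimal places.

0.37

r̄p = 0.1480%,  r̄m = 0.5880%
Cov = Σ(rp − r̄p)(rm − r̄m) / 5 = 0.6054
Var(rm) = Σ(rm − r̄m)² / 5 = 1.6351
β = Cov / Var = 0.6054 / 1.6351 = 0.3703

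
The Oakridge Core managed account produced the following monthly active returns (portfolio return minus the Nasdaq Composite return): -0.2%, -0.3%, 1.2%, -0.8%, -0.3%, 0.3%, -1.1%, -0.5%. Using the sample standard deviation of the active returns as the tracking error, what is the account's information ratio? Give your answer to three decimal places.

Mean return r̄ = -1.70 / 8 = -0.2125%
Sample std dev = √[3.4888 / 7] = 0.7060%
IR = r̄ / tracking error = -0.2125 / 0.7060 = -0.3010

-0.301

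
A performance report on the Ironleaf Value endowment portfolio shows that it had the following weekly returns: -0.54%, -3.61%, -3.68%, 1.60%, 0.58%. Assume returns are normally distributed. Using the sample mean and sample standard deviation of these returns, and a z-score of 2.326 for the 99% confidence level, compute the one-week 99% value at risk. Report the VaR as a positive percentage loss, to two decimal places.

6.75

r̄ = (-0.54 − 3.61 − 3.68 + 1.6 + 0.58) / 5 = -1.1300%
Sample std dev = √[23.3780 / 4] = 2.4175%
VaR = −(r̄ − z·σ) = −(-1.1300 − 2.326 × 2.4175) = −(-6.7531) = 6.7531%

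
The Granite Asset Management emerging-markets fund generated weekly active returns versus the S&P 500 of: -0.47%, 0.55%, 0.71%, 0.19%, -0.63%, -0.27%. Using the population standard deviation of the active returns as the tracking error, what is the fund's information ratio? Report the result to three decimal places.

0.026

Mean return r̄ = 0.080 / 6 = 0.0133%
Σ(r − r̄)² = 1.5323; population σ = √(1.5323/6) = 0.5054%
IR = r̄ / tracking error = 0.0133 / 0.5054 = 0.0263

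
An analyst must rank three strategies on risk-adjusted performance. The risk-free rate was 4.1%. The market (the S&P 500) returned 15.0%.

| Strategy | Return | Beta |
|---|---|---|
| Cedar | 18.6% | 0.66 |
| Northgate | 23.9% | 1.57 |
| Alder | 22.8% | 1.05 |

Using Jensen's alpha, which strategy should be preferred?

Cedar: α = 18.6% − [4.1% + 0.66 × (15.0% − 4.1%)] = 7.306
Northgate: α = 23.9% − [4.1% + 1.57 × (15.0% − 4.1%)] = 2.687
Alder: α = 22.8% − [4.1% + 1.05 × (15.0% − 4.1%)] = 7.255
Highest: Cedar (7.306).

Cedar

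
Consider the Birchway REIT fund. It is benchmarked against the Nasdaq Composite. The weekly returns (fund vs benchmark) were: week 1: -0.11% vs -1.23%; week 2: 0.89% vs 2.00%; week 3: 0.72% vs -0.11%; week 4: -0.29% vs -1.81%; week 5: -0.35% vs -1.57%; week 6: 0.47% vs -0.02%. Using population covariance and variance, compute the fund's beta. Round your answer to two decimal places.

0.35

r̄p = 0.2217%,  r̄m = -0.4567%
Cov = Σ(rp − r̄p)(rm − r̄m) / 6 = 0.5847
Var(rm) = Σ(rm − r̄m)² / 6 = 1.6692
β = Cov / Var = 0.5847 / 1.6692 = 0.3503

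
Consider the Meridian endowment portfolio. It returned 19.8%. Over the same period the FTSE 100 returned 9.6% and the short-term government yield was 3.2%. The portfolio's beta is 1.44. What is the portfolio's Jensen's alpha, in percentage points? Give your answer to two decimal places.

7.38

CAPM expected return = Rf + β(Rm − Rf) = 3.2% + 1.44 × (9.6% − 3.2%) = 3.2 + 1.44 × 6.40 = 12.4160%
Jensen's α = Rp − E[R] = 19.8% − 12.4160% = 7.3840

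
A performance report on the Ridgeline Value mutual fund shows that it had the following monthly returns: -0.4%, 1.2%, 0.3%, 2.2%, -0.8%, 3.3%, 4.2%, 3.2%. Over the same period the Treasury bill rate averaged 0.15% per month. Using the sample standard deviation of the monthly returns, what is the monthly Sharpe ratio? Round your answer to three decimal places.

0.807

r̄ = (-0.4 + 1.2 + 0.3 + 2.2 − 0.8 + 3.3 + 4.2 + 3.2) / 8 = 13.20 / 8 = 1.6500%
Σ(r − r̄)² = (-0.4 − 1.6500)² + (1.2 − 1.6500)² + (0.3 − 1.6500)² + … = 24.1600
σ = √[24.1600 / 7] = 1.8578%
Sharpe = (r̄ − rf) / σ = (1.6500 − 0.15) / 1.8578 = 1.5000 / 1.8578 = 0.8074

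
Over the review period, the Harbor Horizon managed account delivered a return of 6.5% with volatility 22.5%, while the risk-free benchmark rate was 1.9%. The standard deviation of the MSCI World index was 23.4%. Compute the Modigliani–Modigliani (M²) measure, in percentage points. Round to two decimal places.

6.68

Sharpe = (Rp − Rf) / σp = (6.5% − 1.9%) / 22.5% = 0.2044
M² = Rf + Sharpe × σm = 1.9% + 0.2044 × 23.4% = 6.6830%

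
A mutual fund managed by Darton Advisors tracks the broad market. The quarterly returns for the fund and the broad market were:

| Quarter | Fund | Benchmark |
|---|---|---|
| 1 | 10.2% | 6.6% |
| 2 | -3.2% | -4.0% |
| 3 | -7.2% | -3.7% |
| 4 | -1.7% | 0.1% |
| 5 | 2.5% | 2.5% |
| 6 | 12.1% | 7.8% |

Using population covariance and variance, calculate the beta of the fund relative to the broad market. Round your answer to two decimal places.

1.49

r̄p = 2.1167%,  r̄m = 1.5500%
Cov = Σ(rp − r̄p)(rm − r̄m) / 6 = 31.2558
Var(rm) = Σ(rm − r̄m)² / 6 = 20.9892
β = Cov / Var = 31.2558 / 20.9892 = 1.4891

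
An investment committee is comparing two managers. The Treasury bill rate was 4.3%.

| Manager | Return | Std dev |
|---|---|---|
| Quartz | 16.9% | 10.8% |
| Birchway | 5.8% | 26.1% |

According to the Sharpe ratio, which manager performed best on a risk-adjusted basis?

Quartz: Sharpe ratio = (16.9% − 4.3%) / 10.8% = 1.167
Birchway: Sharpe ratio = (5.8% − 4.3%) / 26.1% = 0.057
Highest: Quartz (1.167).

Quartz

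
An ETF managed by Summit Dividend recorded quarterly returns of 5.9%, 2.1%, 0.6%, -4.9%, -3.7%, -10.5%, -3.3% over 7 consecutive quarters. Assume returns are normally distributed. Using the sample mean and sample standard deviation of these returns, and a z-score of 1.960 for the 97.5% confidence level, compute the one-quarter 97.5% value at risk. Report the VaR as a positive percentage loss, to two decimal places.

12.44

μ = (5.9 + 2.1 + 0.6 − 4.9 − 3.7 − 10.5 − 3.3) / 7 = -1.9714%
Sample std dev = √[171.2143 / 6] = 5.3419%
VaR = −(μ − z·σ) = −(-1.9714 − 1.960 × 5.3419) = −(-12.4415) = 12.4415%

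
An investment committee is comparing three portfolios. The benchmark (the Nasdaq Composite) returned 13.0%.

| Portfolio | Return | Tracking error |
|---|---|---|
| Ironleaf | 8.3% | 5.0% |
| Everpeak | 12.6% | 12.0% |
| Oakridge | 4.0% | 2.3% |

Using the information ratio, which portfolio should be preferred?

Ironleaf: IR = (8.3% − 13.0%) / 5.0% = -0.940
Everpeak: IR = (12.6% − 13.0%) / 12.0% = -0.033
Oakridge: IR = (4.0% − 13.0%) / 2.3% = -3.913
Highest: Everpeak (-0.033).

Everpeak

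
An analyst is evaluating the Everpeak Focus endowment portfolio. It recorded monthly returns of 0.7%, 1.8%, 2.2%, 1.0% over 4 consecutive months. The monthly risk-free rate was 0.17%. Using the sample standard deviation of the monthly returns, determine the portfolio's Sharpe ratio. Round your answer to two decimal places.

r̄ = (0.7 + 1.8 + 2.2 + 1) / 4 = 5.70 / 4 = 1.4250%
Sample σ = √[Σ(r − r̄)² / 3] = √[1.4475 / 3] = √0.4825 = 0.6946%
Sharpe = (r̄ − rf) / σ = (1.4250 − 0.17) / 0.6946 = 1.2550 / 0.6946 = 1.8068

1.81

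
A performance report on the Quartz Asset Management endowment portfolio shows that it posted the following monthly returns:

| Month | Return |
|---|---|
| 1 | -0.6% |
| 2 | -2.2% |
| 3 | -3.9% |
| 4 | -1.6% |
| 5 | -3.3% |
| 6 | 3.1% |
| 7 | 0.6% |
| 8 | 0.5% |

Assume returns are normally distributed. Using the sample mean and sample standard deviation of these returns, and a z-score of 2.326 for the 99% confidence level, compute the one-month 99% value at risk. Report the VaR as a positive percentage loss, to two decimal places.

Mean return μ = -7.40 / 8 = -0.9250%
Sample std dev = √[37.2350 / 7] = 2.3064%
VaR = −(μ − z·σ) = −(-0.9250 − 2.326 × 2.3064) = −(-6.2897) = 6.2897%

6.29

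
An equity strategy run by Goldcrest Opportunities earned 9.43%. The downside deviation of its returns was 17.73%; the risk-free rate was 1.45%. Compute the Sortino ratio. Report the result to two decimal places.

0.45

Sortino = (Rp − Rf) / σd = (9.43% − 1.45%) / 17.73% = 7.98% / 17.73% = 0.4501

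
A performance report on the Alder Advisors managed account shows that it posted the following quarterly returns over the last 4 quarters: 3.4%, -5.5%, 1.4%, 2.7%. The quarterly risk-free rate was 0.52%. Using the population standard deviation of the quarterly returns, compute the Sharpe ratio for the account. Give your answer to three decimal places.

-0.006

μ = (3.4 − 5.5 + 1.4 + 2.7) / 4 = 2.00 / 4 = 0.5000%
Σ(r − μ)² = 50.0600; population σ = √(50.0600/4) = 3.5377%
Sharpe = (μ − rf) / σ = (0.5000 − 0.52) / 3.5377 = -0.0200 / 3.5377 = -0.0057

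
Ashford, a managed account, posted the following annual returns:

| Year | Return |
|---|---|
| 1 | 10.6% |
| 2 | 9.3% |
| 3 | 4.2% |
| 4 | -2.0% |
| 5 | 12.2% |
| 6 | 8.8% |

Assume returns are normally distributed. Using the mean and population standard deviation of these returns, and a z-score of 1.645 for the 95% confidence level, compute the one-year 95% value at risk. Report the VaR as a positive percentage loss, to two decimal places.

0.68

r̄ = (10.6 + 9.3 + 4.2 − 2 + 12.2 + 8.8) / 6 = 43.10 / 6 = 7.1833%
Population std dev = √[137.1683 / 6] = 4.7814%
VaR = −(r̄ − z·σ) = −(7.1833 − 1.645 × 4.7814) = −(-0.6821) = 0.6821%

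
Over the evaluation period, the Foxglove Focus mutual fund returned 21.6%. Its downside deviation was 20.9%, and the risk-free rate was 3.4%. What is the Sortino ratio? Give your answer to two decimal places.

Sortino = (Rp − Rf) / σd = (21.6% − 3.4%) / 20.9% = 18.20% / 20.9% = 0.8708

0.87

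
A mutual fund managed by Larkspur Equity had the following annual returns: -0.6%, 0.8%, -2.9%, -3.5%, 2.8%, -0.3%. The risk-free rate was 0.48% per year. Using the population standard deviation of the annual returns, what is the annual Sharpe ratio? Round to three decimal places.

Mean return r̄ = -3.70 / 6 = -0.6167%
Σ(r − r̄)² = (-0.6 − (-0.6167))² + (0.8 − (-0.6167))² + … = 27.3083
σ = √[27.3083 / 6] = 2.1334%
Sharpe = (r̄ − rf) / σ = (-0.6167 − 0.48) / 2.1334 = -1.0967 / 2.1334 = -0.5141

-0.514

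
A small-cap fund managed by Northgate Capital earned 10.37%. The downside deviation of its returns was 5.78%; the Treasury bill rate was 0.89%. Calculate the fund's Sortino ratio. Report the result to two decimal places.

Sortino = (Rp − Rf) / σd = (10.37% − 0.89%) / 5.78% = 9.48% / 5.78% = 1.6401

1.64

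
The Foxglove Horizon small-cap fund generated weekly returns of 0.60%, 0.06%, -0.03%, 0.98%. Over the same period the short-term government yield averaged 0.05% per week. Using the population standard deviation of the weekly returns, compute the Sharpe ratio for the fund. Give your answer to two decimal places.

0.86

Mean return r̄ = 1.610 / 4 = 0.4025%
Σ(r − r̄)² = 0.6769; population σ = √(0.6769/4) = 0.4114%
Sharpe = (r̄ − rf) / σ = (0.4025 − 0.05) / 0.4114 = 0.3525 / 0.4114 = 0.8568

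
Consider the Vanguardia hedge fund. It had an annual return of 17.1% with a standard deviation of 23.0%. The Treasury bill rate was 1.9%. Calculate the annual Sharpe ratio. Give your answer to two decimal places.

Sharpe = (Rp − Rf) / σp = (17.1% − 1.9%) / 23.0% = 15.20% / 23.0% = 0.6609

0.66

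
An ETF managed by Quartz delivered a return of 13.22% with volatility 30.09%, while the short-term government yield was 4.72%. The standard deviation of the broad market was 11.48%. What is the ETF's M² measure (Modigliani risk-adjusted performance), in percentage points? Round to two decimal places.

Sharpe = (Rp − Rf) / σp = (13.22% − 4.72%) / 30.09% = 0.2825
M² = Rf + Sharpe × σm = 4.72% + 0.2825 × 11.48% = 7.9631%

7.96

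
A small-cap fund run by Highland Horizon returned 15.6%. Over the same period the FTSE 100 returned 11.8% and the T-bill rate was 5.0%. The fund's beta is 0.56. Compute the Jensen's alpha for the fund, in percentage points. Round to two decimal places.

CAPM expected return = Rf + β(Rm − Rf) = 5.0% + 0.56 × (11.8% − 5.0%) = 5 + 0.56 × 6.80 = 8.8080%
Jensen's α = Rp − E[R] = 15.6% − 8.8080% = 6.7920

6.79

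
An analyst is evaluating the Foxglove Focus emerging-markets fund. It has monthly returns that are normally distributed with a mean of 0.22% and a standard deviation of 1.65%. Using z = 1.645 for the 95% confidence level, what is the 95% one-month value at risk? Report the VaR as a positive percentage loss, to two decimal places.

VaR (as % loss) = −(μ − z·σ) = −(0.22% − 1.645 × 1.65%) = −(-2.49425%) = 2.49425%

2.49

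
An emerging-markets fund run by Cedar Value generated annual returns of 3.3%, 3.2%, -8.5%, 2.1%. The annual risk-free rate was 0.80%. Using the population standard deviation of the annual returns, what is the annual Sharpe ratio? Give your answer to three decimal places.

Mean return r̄ = 0.10 / 4 = 0.0250%
Population std dev = √[97.7875 / 4] = 4.9444%
Sharpe = (r̄ − rf) / σ = (0.0250 − 0.8) / 4.9444 = -0.7750 / 4.9444 = -0.1567

-0.157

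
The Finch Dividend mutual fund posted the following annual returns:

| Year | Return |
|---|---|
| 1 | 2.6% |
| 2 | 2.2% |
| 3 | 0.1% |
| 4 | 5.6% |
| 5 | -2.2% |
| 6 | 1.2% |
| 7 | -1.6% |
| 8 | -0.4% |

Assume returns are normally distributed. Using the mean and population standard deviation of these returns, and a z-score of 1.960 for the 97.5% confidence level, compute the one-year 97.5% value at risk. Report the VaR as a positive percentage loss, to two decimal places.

3.71

μ = (2.6 + 2.2 + 0.1 + 5.6 − 2.2 + 1.2 − 1.6 − 0.4) / 8 = 7.50 / 8 = 0.9375%
Σ(r − μ)² = (2.6 − 0.9375)² + (2.2 − 0.9375)² + … = 44.9388
σ = √[44.9388 / 8] = 2.3701%
VaR = −(μ − z·σ) = −(0.9375 − 1.960 × 2.3701) = −(-3.7079) = 3.7079%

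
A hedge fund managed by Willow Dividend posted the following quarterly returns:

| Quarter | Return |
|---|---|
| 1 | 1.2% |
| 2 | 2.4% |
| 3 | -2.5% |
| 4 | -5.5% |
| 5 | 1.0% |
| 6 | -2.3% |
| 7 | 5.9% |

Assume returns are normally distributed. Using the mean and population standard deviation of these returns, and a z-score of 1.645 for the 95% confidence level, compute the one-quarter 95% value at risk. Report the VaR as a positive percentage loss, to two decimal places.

5.70

Mean return μ = 0.20 / 7 = 0.0286%
Population std dev = √[84.7943 / 7] = 3.4804%
VaR = −(μ − z·σ) = −(0.0286 − 1.645 × 3.4804) = −(-5.6967) = 5.6967%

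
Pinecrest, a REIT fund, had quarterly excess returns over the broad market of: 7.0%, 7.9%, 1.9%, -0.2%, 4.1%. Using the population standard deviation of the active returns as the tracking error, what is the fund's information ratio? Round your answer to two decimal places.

r̄ = (7 + 7.9 + 1.9 − 0.2 + 4.1) / 5 = 4.1400%
Population std dev = √[46.1720 / 5] = 3.0388%
IR = r̄ / tracking error = 4.1400 / 3.0388 = 1.3624

1.36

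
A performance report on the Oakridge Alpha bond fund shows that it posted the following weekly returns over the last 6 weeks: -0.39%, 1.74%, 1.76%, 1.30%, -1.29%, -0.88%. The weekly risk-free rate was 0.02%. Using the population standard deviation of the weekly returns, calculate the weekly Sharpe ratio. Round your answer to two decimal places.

μ = (-0.39 + 1.74 + 1.76 + 1.3 − 1.29 − 0.88) / 6 = 2.240 / 6 = 0.3733%
Σ(r − μ)² = (-0.39 − 0.3733)² + (1.74 − 0.3733)² + … = 9.5695
population σ = √(9.5695 / 6) = √1.5949 = 1.2629%
Sharpe = (μ − rf) / σ = (0.3733 − 0.02) / 1.2629 = 0.3533 / 1.2629 = 0.2798

0.28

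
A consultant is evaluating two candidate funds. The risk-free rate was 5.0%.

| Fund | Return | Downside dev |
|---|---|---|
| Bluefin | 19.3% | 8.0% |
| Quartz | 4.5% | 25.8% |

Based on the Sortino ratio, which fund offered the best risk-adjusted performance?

Bluefin: Sortino ratio = (19.3% − 5.0%) / 8.0% = 1.788
Quartz: Sortino ratio = (4.5% − 5.0%) / 25.8% = -0.019
Highest: Bluefin (1.788).

Bluefin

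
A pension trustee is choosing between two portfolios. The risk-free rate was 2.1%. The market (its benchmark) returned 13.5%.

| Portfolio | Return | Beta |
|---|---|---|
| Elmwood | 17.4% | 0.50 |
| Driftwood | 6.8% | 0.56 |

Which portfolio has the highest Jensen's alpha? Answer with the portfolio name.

Elmwood

Elmwood: α = 17.4% − [2.1% + 0.50 × (13.5% − 2.1%)] = 9.600
Driftwood: α = 6.8% − [2.1% + 0.56 × (13.5% − 2.1%)] = -1.684
Highest: Elmwood (9.600).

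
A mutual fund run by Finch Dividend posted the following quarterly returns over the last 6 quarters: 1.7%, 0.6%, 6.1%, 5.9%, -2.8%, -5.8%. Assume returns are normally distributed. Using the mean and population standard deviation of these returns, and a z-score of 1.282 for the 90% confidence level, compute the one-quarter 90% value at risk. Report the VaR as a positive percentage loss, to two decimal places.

4.57

μ = (1.7 + 0.6 + 6.1 + 5.9 − 2.8 − 5.8) / 6 = 5.70 / 6 = 0.9500%
Population σ = √[Σ(r − μ)² / 6] = √[111.3350 / 6] = √18.5558 = 4.3076%
VaR = −(μ − z·σ) = −(0.9500 − 1.282 × 4.3076) = −(-4.5723) = 4.5723%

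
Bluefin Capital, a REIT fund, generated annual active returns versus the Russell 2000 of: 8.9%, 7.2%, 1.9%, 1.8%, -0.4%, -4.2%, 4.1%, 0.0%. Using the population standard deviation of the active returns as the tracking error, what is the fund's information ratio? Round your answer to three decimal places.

Mean return r̄ = 19.30 / 8 = 2.4125%
Population std dev = √[125.9488 / 8] = 3.9678%
IR = r̄ / tracking error = 2.4125 / 3.9678 = 0.6080

0.608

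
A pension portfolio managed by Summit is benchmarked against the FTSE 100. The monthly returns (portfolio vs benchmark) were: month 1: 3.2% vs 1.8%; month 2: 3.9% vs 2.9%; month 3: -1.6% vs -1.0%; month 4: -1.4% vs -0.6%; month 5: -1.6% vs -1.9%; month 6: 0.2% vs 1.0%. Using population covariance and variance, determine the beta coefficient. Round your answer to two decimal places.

r̄p = 0.4500%,  r̄m = 0.3667%
Cov = Σ(rp − r̄p)(rm − r̄m) / 6 = 3.6267
Var(rm) = Σ(rm − r̄m)² / 6 = 2.8022
β = Cov / Var = 3.6267 / 2.8022 = 1.2942

1.29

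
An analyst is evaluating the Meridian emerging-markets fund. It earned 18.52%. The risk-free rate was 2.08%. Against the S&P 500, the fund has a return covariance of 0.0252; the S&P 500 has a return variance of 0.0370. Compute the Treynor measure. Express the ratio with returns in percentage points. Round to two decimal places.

24.14

β = Cov / Var = 0.0252 / 0.0370 = 0.6811
Treynor = (Rp − Rf) / β = (18.52% − 2.08%) / 0.6811 = 16.44 / 0.6811 = 24.1374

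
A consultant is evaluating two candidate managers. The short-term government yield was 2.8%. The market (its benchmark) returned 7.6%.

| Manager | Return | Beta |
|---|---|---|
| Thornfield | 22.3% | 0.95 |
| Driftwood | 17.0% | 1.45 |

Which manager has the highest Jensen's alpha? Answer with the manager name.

Thornfield

Thornfield: α = 22.3% − [2.8% + 0.95 × (7.6% − 2.8%)] = 14.940
Driftwood: α = 17.0% − [2.8% + 1.45 × (7.6% − 2.8%)] = 7.240
Highest: Thornfield (14.940).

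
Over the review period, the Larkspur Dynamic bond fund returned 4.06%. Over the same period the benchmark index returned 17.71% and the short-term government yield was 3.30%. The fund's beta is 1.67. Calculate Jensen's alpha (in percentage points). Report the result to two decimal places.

CAPM expected return = Rf + β(Rm − Rf) = 3.30% + 1.67 × (17.71% − 3.30%) = 3.3 + 1.67 × 14.41 = 27.3647%
Jensen's α = Rp − E[R] = 4.06% − 27.3647% = -23.3047

-23.30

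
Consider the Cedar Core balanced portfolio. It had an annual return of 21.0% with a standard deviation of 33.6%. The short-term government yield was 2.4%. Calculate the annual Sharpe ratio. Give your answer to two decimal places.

Sharpe = (Rp − Rf) / σp = (21.0% − 2.4%) / 33.6% = 18.60% / 33.6% = 0.5536

0.55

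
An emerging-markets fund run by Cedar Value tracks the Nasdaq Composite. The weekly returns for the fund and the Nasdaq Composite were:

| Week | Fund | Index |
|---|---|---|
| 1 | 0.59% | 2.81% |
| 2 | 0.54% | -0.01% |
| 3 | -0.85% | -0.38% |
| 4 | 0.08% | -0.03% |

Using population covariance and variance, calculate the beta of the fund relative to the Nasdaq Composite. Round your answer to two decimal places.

r̄p = 0.0900%,  r̄m = 0.5975%
Cov = Σ(rp − r̄p)(rm − r̄m) / 4 = 0.4395
Var(rm) = Σ(rm − r̄m)² / 4 = 1.6534
β = Cov / Var = 0.4395 / 1.6534 = 0.2658

0.27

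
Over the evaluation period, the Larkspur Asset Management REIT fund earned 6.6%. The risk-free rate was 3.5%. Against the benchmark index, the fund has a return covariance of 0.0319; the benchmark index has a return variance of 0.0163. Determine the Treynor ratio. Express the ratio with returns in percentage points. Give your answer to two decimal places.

β = Cov / Var = 0.0319 / 0.0163 = 1.9571
Treynor = (Rp − Rf) / β = (6.6% − 3.5%) / 1.9571 = 3.10 / 1.9571 = 1.5840

1.58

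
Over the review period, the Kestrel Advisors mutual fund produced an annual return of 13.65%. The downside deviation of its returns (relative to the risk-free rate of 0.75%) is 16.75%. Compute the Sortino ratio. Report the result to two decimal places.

0.77

Sortino = (Rp − Rf) / σd = (13.65% − 0.75%) / 16.75% = 12.90% / 16.75% = 0.7701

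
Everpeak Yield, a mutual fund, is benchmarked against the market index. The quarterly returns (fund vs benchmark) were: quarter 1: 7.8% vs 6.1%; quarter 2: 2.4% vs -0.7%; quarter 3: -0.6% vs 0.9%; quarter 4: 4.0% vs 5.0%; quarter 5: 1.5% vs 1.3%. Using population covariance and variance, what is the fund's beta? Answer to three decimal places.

0.875

r̄p = 3.0200%,  r̄m = 2.5200%
Cov = Σ(rp − r̄p)(rm − r̄m) / 5 = 5.8516
Var(rm) = Σ(rm − r̄m)² / 5 = 6.6896
β = Cov / Var = 5.8516 / 6.6896 = 0.8747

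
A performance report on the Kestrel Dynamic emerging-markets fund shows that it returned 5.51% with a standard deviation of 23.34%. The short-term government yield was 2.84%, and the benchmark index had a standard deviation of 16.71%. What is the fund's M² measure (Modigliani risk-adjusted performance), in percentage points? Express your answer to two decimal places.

4.75

Sharpe = (Rp − Rf) / σp = (5.51% − 2.84%) / 23.34% = 0.1144
M² = Rf + Sharpe × σm = 2.84% + 0.1144 × 16.71% = 4.7516%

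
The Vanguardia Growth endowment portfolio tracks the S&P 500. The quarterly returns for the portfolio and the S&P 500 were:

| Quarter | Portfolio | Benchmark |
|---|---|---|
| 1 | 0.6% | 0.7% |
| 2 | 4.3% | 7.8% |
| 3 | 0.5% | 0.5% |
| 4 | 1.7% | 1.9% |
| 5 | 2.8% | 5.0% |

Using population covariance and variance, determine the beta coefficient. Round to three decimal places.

r̄p = 1.9800%,  r̄m = 3.1800%
Cov = Σ(rp − r̄p)(rm − r̄m) / 5 = 3.9916
Var(rm) = Σ(rm − r̄m)² / 5 = 7.9256
β = Cov / Var = 3.9916 / 7.9256 = 0.5036

0.504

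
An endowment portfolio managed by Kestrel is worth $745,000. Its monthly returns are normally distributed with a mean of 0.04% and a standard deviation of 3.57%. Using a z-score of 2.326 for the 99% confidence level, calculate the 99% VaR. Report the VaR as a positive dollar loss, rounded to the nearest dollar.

Return at the 99% tail: μ − z·σ = 0.04% − 2.326 × 3.57% = 0.04 − 8.30382 = -8.26382%
VaR = −(-8.26382%) × $745,000 = 8.26382% × $745,000 = $61,565

$61,565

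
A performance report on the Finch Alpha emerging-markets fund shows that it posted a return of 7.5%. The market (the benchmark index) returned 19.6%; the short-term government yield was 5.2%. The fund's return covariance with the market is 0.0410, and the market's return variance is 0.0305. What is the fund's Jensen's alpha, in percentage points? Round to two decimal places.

β = Cov / Var = 0.0410 / 0.0305 = 1.3443
E[R] = Rf + β(Rm − Rf) = 5.2% + 1.3443 × (19.6% − 5.2%) = 24.5579%
α = Rp − E[R] = 7.5% − 24.5579% = -17.0579

-17.06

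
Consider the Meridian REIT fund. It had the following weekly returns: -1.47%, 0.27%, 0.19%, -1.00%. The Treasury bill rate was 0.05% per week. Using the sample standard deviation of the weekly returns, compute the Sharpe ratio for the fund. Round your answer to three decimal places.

-0.637

r̄ = (-1.47 + 0.27 + 0.19 − 1) / 4 = -2.010 / 4 = -0.5025%
Sample std dev = √[2.2599 / 3] = 0.8679%
Sharpe = (r̄ − rf) / σ = (-0.5025 − 0.05) / 0.8679 = -0.5525 / 0.8679 = -0.6366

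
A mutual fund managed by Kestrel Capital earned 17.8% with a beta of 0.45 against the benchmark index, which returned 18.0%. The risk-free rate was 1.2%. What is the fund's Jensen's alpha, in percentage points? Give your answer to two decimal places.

9.04

CAPM expected return = Rf + β(Rm − Rf) = 1.2% + 0.45 × (18.0% − 1.2%) = 1.2 + 0.45 × 16.80 = 8.7600%
Jensen's α = Rp − E[R] = 17.8% − 8.7600% = 9.0400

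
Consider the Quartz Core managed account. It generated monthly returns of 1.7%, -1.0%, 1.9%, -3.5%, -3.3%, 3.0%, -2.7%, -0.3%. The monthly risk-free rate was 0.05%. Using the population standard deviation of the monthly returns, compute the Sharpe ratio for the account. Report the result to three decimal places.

μ = (1.7 − 1 + 1.9 − 3.5 − 3.3 + 3 − 2.7 − 0.3) / 8 = -4.20 / 8 = -0.5250%
Σ(r − μ)² = 44.8150; population σ = √(44.8150/8) = 2.3668%
Sharpe = (μ − rf) / σ = (-0.5250 − 0.05) / 2.3668 = -0.5750 / 2.3668 = -0.2429

-0.243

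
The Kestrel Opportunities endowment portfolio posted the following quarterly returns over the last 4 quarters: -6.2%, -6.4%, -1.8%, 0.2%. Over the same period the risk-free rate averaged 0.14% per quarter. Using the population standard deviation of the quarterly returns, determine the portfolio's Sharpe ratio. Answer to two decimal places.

r̄ = (-6.2 − 6.4 − 1.8 + 0.2) / 4 = -14.20 / 4 = -3.5500%
Σ(r − r̄)² = (-6.2 − (-3.5500))² + (-6.4 − (-3.5500))² + (-1.8 − (-3.5500))² + … = 32.2700
population σ = √(32.2700 / 4) = √8.0675 = 2.8403%
Sharpe = (r̄ − rf) / σ = (-3.5500 − 0.14) / 2.8403 = -3.6900 / 2.8403 = -1.2992

-1.30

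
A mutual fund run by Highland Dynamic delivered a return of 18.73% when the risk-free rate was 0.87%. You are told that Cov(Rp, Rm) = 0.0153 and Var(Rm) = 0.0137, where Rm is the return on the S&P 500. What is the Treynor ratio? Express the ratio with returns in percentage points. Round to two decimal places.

β = Cov / Var = 0.0153 / 0.0137 = 1.1168
Treynor = (Rp − Rf) / β = (18.73% − 0.87%) / 1.1168 = 17.86 / 1.1168 = 15.9921

15.99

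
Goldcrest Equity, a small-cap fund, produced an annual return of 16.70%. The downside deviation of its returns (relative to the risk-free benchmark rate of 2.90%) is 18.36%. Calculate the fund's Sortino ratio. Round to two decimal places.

0.75

Sortino = (Rp − Rf) / σd = (16.70% − 2.90%) / 18.36% = 13.80% / 18.36% = 0.7516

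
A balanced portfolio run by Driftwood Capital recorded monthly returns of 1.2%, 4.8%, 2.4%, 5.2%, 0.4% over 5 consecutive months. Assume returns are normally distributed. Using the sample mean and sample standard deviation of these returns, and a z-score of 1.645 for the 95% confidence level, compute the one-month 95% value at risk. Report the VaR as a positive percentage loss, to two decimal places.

0.71

Mean return r̄ = 14.00 / 5 = 2.8000%
Σ(r − r̄)² = 18.2400; sample σ = √(18.2400/4) = 2.1354%
VaR = −(r̄ − z·σ) = −(2.8000 − 1.645 × 2.1354) = −(-0.7127) = 0.7127%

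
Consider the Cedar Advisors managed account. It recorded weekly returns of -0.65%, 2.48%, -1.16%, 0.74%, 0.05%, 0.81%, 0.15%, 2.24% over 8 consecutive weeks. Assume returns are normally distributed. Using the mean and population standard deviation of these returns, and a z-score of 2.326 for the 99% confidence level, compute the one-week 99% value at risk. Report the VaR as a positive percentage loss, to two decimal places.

2.20

r̄ = (-0.65 + 2.48 − 1.16 + 0.74 + 0.05 + 0.81 + 0.15 + 2.24) / 8 = 0.5825%
Population σ = √[Σ(r − r̄)² / 8] = √[11.4504 / 8] = √1.4313 = 1.1964%
VaR = −(r̄ − z·σ) = −(0.5825 − 2.326 × 1.1964) = −(-2.2003) = 2.2003%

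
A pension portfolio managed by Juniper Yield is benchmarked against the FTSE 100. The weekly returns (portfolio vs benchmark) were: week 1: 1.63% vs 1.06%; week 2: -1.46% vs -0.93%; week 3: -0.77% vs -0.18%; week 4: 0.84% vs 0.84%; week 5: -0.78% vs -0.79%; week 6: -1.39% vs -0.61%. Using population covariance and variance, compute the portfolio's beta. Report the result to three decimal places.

r̄p = -0.3217%,  r̄m = -0.1017%
Cov = Σ(rp − r̄p)(rm − r̄m) / 6 = 0.8663
Var(rm) = Σ(rm − r̄m)² / 6 = 0.6101
β = Cov / Var = 0.8663 / 0.6101 = 1.4199

1.420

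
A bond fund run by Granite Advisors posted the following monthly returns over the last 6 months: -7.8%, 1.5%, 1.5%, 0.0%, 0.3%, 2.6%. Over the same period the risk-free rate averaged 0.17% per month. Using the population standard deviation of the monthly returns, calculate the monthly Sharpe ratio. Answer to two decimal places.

-0.14

r̄ = (-7.8 + 1.5 + 1.5 + 0 + 0.3 + 2.6) / 6 = -0.3167%
Σ(r − r̄)² = (-7.8 − (-0.3167))² + (1.5 − (-0.3167))² + … = 71.5883
σ = √[71.5883 / 6] = 3.4542%
Sharpe = (r̄ − rf) / σ = (-0.3167 − 0.17) / 3.4542 = -0.4867 / 3.4542 = -0.1409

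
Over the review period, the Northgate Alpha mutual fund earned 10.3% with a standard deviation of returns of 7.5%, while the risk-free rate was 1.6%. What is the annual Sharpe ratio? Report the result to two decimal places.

1.16

Sharpe = (Rp − Rf) / σp = (10.3% − 1.6%) / 7.5% = 8.70% / 7.5% = 1.1600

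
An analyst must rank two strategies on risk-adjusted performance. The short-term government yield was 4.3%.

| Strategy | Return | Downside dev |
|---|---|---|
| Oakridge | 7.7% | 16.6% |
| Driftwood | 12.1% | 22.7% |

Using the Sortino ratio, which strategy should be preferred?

Oakridge: Sortino ratio = (7.7% − 4.3%) / 16.6% = 0.205
Driftwood: Sortino ratio = (12.1% − 4.3%) / 22.7% = 0.344
Highest: Driftwood (0.344).

Driftwood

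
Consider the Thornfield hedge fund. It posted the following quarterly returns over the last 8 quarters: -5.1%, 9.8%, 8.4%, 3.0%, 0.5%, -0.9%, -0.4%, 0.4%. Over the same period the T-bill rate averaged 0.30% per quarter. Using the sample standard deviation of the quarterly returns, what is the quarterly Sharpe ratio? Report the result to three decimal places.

Mean return r̄ = 15.70 / 8 = 1.9625%
Σ(r − r̄)² = 172.1788; sample σ = √(172.1788/7) = 4.9595%
Sharpe = (r̄ − rf) / σ = (1.9625 − 0.3) / 4.9595 = 1.6625 / 4.9595 = 0.3352

0.335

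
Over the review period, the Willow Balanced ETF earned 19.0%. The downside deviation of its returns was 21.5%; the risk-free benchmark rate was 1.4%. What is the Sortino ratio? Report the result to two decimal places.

0.82

Sortino = (Rp − Rf) / σd = (19.0% − 1.4%) / 21.5% = 17.60% / 21.5% = 0.8186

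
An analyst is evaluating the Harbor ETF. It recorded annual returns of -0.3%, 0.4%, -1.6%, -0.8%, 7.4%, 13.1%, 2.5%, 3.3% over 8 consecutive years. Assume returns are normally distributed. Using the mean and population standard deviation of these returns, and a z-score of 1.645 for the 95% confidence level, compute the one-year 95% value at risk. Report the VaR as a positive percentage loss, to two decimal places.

4.69

r̄ = (-0.3 + 0.4 − 1.6 − 0.8 + 7.4 + 13.1 + 2.5 + 3.3) / 8 = 24.00 / 8 = 3.0000%
Σ(r − r̄)² = (-0.3 − 3.0000)² + (0.4 − 3.0000)² + (-1.6 − 3.0000)² + … = 174.9600
σ = √[174.9600 / 8] = 4.6765%
VaR = −(r̄ − z·σ) = −(3.0000 − 1.645 × 4.6765) = −(-4.6928) = 4.6928%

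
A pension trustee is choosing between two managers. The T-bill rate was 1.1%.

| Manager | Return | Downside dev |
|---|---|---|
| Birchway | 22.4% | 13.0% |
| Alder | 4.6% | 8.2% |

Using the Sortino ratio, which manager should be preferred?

Birchway

Birchway: Sortino ratio = (22.4% − 1.1%) / 13.0% = 1.638
Alder: Sortino ratio = (4.6% − 1.1%) / 8.2% = 0.427
Highest: Birchway (1.638).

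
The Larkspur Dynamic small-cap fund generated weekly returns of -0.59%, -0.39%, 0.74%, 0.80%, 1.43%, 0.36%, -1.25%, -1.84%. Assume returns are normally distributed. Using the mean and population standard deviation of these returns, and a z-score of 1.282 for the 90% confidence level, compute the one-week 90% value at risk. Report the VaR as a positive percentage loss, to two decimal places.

1.43

r̄ = (-0.59 − 0.39 + 0.74 + 0.8 + 1.43 + 0.36 − 1.25 − 1.84) / 8 = -0.740 / 8 = -0.0925%
Σ(r − r̄)² = 8.7420; population σ = √(8.7420/8) = 1.0453%
VaR = −(r̄ − z·σ) = −(-0.0925 − 1.282 × 1.0453) = −(-1.4326) = 1.4326%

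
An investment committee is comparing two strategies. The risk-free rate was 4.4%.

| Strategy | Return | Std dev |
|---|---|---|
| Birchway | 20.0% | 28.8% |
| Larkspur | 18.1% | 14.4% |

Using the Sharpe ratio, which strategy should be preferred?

Birchway: Sharpe ratio = (20.0% − 4.4%) / 28.8% = 0.542
Larkspur: Sharpe ratio = (18.1% − 4.4%) / 14.4% = 0.951
Highest: Larkspur (0.951).

Larkspur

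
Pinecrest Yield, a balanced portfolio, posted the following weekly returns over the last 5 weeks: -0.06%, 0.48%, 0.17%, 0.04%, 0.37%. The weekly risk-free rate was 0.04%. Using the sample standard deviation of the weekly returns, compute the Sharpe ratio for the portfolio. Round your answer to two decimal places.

0.71

μ = (-0.06 + 0.48 + 0.17 + 0.04 + 0.37) / 5 = 0.2000%
Σ(r − μ)² = 0.2014; sample σ = √(0.2014/4) = 0.2244%
Sharpe = (μ − rf) / σ = (0.2000 − 0.04) / 0.2244 = 0.1600 / 0.2244 = 0.7130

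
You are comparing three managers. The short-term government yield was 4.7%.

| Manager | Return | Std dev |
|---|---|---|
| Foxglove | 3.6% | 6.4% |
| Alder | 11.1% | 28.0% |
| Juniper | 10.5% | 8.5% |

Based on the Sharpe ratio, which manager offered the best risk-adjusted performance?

Juniper

Foxglove: Sharpe ratio = (3.6% − 4.7%) / 6.4% = -0.172
Alder: Sharpe ratio = (11.1% − 4.7%) / 28.0% = 0.229
Juniper: Sharpe ratio = (10.5% − 4.7%) / 8.5% = 0.682
Highest: Juniper (0.682).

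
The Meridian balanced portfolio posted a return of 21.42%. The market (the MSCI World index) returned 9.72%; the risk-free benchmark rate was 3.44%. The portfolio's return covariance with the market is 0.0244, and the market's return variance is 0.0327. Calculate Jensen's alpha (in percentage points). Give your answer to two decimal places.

13.29

β = Cov / Var = 0.0244 / 0.0327 = 0.7462
E[R] = Rf + β(Rm − Rf) = 3.44% + 0.7462 × (9.72% − 3.44%) = 8.1261%
α = Rp − E[R] = 21.42% − 8.1261% = 13.2939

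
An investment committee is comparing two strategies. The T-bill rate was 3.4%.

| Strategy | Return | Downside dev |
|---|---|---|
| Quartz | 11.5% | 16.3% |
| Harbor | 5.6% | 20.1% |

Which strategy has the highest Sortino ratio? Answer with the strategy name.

Quartz

Quartz: Sortino ratio = (11.5% − 3.4%) / 16.3% = 0.497
Harbor: Sortino ratio = (5.6% − 3.4%) / 20.1% = 0.109
Highest: Quartz (0.497).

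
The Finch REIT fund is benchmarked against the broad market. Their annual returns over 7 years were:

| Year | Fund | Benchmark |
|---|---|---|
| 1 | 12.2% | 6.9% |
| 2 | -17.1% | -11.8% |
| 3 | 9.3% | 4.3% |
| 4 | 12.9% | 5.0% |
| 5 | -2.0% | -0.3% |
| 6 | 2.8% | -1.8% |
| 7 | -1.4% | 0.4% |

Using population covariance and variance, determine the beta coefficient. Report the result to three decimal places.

r̄p = 2.3857%,  r̄m = 0.3857%
Cov = Σ(rp − r̄p)(rm − r̄m) / 7 = 54.1441
Var(rm) = Σ(rm − r̄m)² / 7 = 33.2555
β = Cov / Var = 54.1441 / 33.2555 = 1.6281

1.628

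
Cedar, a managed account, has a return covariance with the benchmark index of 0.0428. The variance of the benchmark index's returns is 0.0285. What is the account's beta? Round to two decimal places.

1.50

β = Cov(Rp, Rm) / Var(Rm) = 0.0428 / 0.0285 = 1.5018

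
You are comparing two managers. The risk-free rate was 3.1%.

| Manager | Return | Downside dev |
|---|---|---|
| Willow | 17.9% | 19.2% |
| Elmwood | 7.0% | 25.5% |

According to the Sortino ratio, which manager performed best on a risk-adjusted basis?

Willow

Willow: Sortino ratio = (17.9% − 3.1%) / 19.2% = 0.771
Elmwood: Sortino ratio = (7.0% − 3.1%) / 25.5% = 0.153
Highest: Willow (0.771).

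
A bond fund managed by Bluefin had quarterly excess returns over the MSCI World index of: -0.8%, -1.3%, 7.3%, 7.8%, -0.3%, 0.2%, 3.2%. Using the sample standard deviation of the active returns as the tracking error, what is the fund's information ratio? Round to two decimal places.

0.59

Mean return r̄ = 16.10 / 7 = 2.3000%
Σ(r − r̄)² = (-0.8 − 2.3000)² + (-1.3 − 2.3000)² + … = 89.8000
sample σ = √(89.8000 / 6) = √14.9667 = 3.8687%
IR = r̄ / tracking error = 2.3000 / 3.8687 = 0.5945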